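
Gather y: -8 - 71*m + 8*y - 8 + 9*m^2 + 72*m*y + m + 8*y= 9*m^2 - 70*m + y*(72*m + 16) - 16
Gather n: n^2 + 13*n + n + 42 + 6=n^2 + 14*n + 48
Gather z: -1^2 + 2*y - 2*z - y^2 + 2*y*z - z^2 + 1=-y^2 + 2*y - z^2 + z*(2*y - 2)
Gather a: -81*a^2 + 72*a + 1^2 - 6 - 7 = -81*a^2 + 72*a - 12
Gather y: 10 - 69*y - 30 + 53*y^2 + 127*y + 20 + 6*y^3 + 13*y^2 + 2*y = 6*y^3 + 66*y^2 + 60*y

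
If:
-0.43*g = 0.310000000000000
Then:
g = -0.72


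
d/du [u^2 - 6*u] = 2*u - 6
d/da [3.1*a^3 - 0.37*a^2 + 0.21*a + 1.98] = 9.3*a^2 - 0.74*a + 0.21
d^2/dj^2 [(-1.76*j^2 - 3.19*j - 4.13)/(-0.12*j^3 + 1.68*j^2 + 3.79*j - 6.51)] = (0.050688*j^6 + 0.275616000000001*j^5 + 1.657728*j^4 - 34.074504*j^3 + 144.2574*j^2 + 347.751432*j + 515.576488)/(0.001728*j^9 - 0.072576*j^8 + 0.852336*j^7 + 0.123984000000001*j^6 - 34.794108*j^5 - 35.03808*j^4 + 209.519729*j^3 + 66.9351690000001*j^2 - 481.861737*j + 275.894451)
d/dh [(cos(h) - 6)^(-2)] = 2*sin(h)/(cos(h) - 6)^3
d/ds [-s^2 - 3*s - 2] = -2*s - 3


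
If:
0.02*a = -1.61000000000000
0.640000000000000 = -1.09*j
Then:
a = -80.50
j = -0.59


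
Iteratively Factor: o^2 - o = (o - 1)*(o)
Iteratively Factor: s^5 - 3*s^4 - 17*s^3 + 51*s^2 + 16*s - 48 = (s - 4)*(s^4 + s^3 - 13*s^2 - s + 12) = (s - 4)*(s - 3)*(s^3 + 4*s^2 - s - 4) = (s - 4)*(s - 3)*(s - 1)*(s^2 + 5*s + 4) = (s - 4)*(s - 3)*(s - 1)*(s + 1)*(s + 4)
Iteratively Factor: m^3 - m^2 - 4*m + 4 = (m - 1)*(m^2 - 4) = (m - 1)*(m + 2)*(m - 2)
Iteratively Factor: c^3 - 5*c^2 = (c)*(c^2 - 5*c) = c*(c - 5)*(c)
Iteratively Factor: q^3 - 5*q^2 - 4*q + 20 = (q - 5)*(q^2 - 4) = (q - 5)*(q - 2)*(q + 2)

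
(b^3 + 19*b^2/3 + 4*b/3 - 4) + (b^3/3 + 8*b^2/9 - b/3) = 4*b^3/3 + 65*b^2/9 + b - 4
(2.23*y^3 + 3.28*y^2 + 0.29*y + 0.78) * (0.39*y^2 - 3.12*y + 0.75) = 0.8697*y^5 - 5.6784*y^4 - 8.448*y^3 + 1.8594*y^2 - 2.2161*y + 0.585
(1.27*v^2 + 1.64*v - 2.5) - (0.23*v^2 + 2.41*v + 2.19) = 1.04*v^2 - 0.77*v - 4.69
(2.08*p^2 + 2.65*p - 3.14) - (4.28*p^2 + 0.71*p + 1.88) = -2.2*p^2 + 1.94*p - 5.02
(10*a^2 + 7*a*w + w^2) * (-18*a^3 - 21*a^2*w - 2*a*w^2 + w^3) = -180*a^5 - 336*a^4*w - 185*a^3*w^2 - 25*a^2*w^3 + 5*a*w^4 + w^5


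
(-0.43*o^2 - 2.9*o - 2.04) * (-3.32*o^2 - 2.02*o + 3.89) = 1.4276*o^4 + 10.4966*o^3 + 10.9581*o^2 - 7.1602*o - 7.9356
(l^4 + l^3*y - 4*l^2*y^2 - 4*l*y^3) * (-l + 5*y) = -l^5 + 4*l^4*y + 9*l^3*y^2 - 16*l^2*y^3 - 20*l*y^4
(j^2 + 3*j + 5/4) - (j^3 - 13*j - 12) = -j^3 + j^2 + 16*j + 53/4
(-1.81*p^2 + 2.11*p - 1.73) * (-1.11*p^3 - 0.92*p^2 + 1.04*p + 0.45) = 2.0091*p^5 - 0.6769*p^4 - 1.9033*p^3 + 2.9715*p^2 - 0.8497*p - 0.7785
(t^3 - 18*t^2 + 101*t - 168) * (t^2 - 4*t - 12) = t^5 - 22*t^4 + 161*t^3 - 356*t^2 - 540*t + 2016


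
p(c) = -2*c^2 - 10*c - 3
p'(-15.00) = 50.00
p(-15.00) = -303.00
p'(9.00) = -46.00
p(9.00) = -255.00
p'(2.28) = -19.12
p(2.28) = -36.20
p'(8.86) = -45.44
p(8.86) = -248.60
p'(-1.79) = -2.84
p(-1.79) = 8.49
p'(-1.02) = -5.92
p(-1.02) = 5.12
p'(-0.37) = -8.52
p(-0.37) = 0.43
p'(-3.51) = 4.04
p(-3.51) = 7.46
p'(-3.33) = 3.32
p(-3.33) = 8.12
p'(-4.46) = 7.84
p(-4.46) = 1.82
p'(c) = -4*c - 10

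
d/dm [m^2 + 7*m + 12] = 2*m + 7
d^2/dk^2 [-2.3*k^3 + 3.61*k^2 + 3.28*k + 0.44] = 7.22 - 13.8*k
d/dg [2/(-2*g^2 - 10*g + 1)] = 4*(2*g + 5)/(2*g^2 + 10*g - 1)^2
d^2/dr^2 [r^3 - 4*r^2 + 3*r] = 6*r - 8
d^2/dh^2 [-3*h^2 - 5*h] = -6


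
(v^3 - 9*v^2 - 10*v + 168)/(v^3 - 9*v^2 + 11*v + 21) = (v^2 - 2*v - 24)/(v^2 - 2*v - 3)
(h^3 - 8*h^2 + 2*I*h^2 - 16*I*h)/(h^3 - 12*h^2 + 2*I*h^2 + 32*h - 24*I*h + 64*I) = h/(h - 4)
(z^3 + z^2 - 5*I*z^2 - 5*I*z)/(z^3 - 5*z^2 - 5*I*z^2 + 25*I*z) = (z + 1)/(z - 5)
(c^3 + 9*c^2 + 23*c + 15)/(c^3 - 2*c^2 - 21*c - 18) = (c + 5)/(c - 6)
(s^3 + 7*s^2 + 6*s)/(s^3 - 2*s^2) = (s^2 + 7*s + 6)/(s*(s - 2))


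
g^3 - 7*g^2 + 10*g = g*(g - 5)*(g - 2)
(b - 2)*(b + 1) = b^2 - b - 2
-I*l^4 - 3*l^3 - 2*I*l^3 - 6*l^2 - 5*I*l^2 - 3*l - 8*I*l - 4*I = (l + 1)*(l - 4*I)*(l + I)*(-I*l - I)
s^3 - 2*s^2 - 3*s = s*(s - 3)*(s + 1)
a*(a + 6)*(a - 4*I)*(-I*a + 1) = -I*a^4 - 3*a^3 - 6*I*a^3 - 18*a^2 - 4*I*a^2 - 24*I*a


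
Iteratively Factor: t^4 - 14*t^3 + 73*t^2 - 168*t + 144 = (t - 3)*(t^3 - 11*t^2 + 40*t - 48) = (t - 3)^2*(t^2 - 8*t + 16) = (t - 4)*(t - 3)^2*(t - 4)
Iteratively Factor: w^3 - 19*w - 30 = (w + 3)*(w^2 - 3*w - 10) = (w + 2)*(w + 3)*(w - 5)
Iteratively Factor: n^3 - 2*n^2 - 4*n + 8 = (n - 2)*(n^2 - 4) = (n - 2)*(n + 2)*(n - 2)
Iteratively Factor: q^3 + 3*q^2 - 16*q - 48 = (q + 3)*(q^2 - 16) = (q - 4)*(q + 3)*(q + 4)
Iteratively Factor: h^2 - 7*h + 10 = (h - 2)*(h - 5)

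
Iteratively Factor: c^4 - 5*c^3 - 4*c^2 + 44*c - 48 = (c - 4)*(c^3 - c^2 - 8*c + 12) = (c - 4)*(c - 2)*(c^2 + c - 6) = (c - 4)*(c - 2)*(c + 3)*(c - 2)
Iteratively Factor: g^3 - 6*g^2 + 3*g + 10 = (g + 1)*(g^2 - 7*g + 10) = (g - 2)*(g + 1)*(g - 5)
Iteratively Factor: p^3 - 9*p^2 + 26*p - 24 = (p - 3)*(p^2 - 6*p + 8) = (p - 4)*(p - 3)*(p - 2)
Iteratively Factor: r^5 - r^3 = (r)*(r^4 - r^2) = r*(r - 1)*(r^3 + r^2) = r*(r - 1)*(r + 1)*(r^2) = r^2*(r - 1)*(r + 1)*(r)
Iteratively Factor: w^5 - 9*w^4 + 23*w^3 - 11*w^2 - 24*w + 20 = (w - 2)*(w^4 - 7*w^3 + 9*w^2 + 7*w - 10) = (w - 2)^2*(w^3 - 5*w^2 - w + 5) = (w - 5)*(w - 2)^2*(w^2 - 1) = (w - 5)*(w - 2)^2*(w - 1)*(w + 1)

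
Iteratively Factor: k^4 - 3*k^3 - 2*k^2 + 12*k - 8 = (k - 2)*(k^3 - k^2 - 4*k + 4) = (k - 2)*(k + 2)*(k^2 - 3*k + 2) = (k - 2)^2*(k + 2)*(k - 1)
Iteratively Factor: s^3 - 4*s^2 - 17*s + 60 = (s - 5)*(s^2 + s - 12) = (s - 5)*(s - 3)*(s + 4)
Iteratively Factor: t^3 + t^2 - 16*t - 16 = (t + 1)*(t^2 - 16) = (t + 1)*(t + 4)*(t - 4)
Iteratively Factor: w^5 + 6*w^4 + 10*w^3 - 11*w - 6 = (w - 1)*(w^4 + 7*w^3 + 17*w^2 + 17*w + 6) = (w - 1)*(w + 1)*(w^3 + 6*w^2 + 11*w + 6) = (w - 1)*(w + 1)^2*(w^2 + 5*w + 6) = (w - 1)*(w + 1)^2*(w + 3)*(w + 2)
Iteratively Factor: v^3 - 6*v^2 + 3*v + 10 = (v - 2)*(v^2 - 4*v - 5) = (v - 2)*(v + 1)*(v - 5)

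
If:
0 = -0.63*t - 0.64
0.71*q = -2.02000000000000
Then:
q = -2.85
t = -1.02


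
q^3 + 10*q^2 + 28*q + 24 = (q + 2)^2*(q + 6)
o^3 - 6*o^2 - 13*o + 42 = (o - 7)*(o - 2)*(o + 3)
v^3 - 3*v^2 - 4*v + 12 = (v - 3)*(v - 2)*(v + 2)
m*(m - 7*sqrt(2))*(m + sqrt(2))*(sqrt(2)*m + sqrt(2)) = sqrt(2)*m^4 - 12*m^3 + sqrt(2)*m^3 - 14*sqrt(2)*m^2 - 12*m^2 - 14*sqrt(2)*m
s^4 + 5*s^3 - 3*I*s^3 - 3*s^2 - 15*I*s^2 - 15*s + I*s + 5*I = (s + 5)*(s - I)^3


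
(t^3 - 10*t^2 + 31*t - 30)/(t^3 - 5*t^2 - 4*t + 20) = (t - 3)/(t + 2)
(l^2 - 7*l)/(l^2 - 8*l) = (l - 7)/(l - 8)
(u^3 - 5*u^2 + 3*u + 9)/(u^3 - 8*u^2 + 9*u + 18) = (u - 3)/(u - 6)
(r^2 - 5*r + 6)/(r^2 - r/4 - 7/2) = 4*(r - 3)/(4*r + 7)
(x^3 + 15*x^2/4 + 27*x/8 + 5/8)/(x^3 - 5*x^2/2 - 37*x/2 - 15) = (x + 1/4)/(x - 6)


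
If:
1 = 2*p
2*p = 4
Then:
No Solution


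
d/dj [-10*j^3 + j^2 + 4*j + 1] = -30*j^2 + 2*j + 4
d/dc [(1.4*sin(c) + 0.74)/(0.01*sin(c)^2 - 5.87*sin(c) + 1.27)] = (-0.014*sin(c)^2 - 0.0147999999999993*sin(c) + 6.1218)*cos(c)/(0.0001*sin(c)^4 - 0.1174*sin(c)^3 + 34.4823*sin(c)^2 - 14.9098*sin(c) + 1.6129)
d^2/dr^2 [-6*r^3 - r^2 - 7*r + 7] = -36*r - 2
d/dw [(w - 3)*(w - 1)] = 2*w - 4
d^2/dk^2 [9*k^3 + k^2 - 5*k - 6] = 54*k + 2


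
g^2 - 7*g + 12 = (g - 4)*(g - 3)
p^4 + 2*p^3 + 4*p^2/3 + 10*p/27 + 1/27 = (p + 1/3)^3*(p + 1)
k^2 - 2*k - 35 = (k - 7)*(k + 5)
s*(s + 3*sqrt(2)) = s^2 + 3*sqrt(2)*s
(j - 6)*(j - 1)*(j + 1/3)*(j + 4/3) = j^4 - 16*j^3/3 - 47*j^2/9 + 62*j/9 + 8/3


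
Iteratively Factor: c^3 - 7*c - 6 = (c - 3)*(c^2 + 3*c + 2) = (c - 3)*(c + 1)*(c + 2)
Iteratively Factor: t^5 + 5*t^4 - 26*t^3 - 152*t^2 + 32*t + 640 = (t + 4)*(t^4 + t^3 - 30*t^2 - 32*t + 160) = (t - 2)*(t + 4)*(t^3 + 3*t^2 - 24*t - 80) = (t - 2)*(t + 4)^2*(t^2 - t - 20) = (t - 2)*(t + 4)^3*(t - 5)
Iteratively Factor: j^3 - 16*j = (j)*(j^2 - 16) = j*(j - 4)*(j + 4)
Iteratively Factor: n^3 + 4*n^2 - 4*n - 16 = (n + 4)*(n^2 - 4) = (n + 2)*(n + 4)*(n - 2)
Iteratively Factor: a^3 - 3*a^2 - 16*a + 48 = (a - 3)*(a^2 - 16) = (a - 3)*(a + 4)*(a - 4)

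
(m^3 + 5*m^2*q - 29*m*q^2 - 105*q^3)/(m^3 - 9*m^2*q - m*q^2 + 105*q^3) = (-m - 7*q)/(-m + 7*q)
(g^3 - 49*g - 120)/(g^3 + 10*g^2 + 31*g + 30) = (g - 8)/(g + 2)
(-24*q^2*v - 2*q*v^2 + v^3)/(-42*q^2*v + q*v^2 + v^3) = (4*q + v)/(7*q + v)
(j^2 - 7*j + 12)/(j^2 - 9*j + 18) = (j - 4)/(j - 6)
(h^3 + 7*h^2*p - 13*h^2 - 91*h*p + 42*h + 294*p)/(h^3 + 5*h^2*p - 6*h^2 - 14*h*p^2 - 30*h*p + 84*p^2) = (7 - h)/(-h + 2*p)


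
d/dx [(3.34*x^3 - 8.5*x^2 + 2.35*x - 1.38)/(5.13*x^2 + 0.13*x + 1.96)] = (17.1342*x^4 + 0.868399999999994*x^3 + 6.4787*x^2 - 19.1612*x + 4.7854)/(26.3169*x^4 + 1.3338*x^3 + 20.1265*x^2 + 0.5096*x + 3.8416)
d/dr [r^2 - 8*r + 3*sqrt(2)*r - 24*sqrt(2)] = 2*r - 8 + 3*sqrt(2)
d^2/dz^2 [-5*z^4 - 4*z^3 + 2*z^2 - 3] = -60*z^2 - 24*z + 4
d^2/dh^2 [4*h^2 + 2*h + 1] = 8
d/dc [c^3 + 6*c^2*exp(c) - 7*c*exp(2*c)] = 6*c^2*exp(c) + 3*c^2 - 14*c*exp(2*c) + 12*c*exp(c) - 7*exp(2*c)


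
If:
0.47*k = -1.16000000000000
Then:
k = -2.47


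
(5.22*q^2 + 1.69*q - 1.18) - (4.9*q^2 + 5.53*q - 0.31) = 0.319999999999999*q^2 - 3.84*q - 0.87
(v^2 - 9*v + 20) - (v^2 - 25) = 45 - 9*v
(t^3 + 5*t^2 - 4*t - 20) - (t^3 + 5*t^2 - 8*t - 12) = 4*t - 8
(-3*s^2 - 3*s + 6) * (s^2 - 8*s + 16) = -3*s^4 + 21*s^3 - 18*s^2 - 96*s + 96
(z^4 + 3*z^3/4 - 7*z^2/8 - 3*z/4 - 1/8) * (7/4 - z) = -z^5 + z^4 + 35*z^3/16 - 25*z^2/32 - 19*z/16 - 7/32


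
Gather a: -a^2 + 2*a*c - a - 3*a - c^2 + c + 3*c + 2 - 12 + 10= -a^2 + a*(2*c - 4) - c^2 + 4*c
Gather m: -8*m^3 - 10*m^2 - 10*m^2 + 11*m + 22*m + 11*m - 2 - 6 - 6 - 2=-8*m^3 - 20*m^2 + 44*m - 16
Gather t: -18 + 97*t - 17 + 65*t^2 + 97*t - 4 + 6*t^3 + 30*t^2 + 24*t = 6*t^3 + 95*t^2 + 218*t - 39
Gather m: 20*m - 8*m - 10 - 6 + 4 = 12*m - 12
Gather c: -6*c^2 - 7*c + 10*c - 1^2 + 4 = -6*c^2 + 3*c + 3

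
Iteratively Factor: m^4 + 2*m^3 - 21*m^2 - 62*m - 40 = (m + 1)*(m^3 + m^2 - 22*m - 40) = (m - 5)*(m + 1)*(m^2 + 6*m + 8) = (m - 5)*(m + 1)*(m + 4)*(m + 2)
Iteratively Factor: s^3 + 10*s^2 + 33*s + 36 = (s + 4)*(s^2 + 6*s + 9) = (s + 3)*(s + 4)*(s + 3)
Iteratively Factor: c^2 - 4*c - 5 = (c - 5)*(c + 1)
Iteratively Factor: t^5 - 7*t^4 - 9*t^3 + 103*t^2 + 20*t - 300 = (t - 5)*(t^4 - 2*t^3 - 19*t^2 + 8*t + 60) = (t - 5)*(t + 2)*(t^3 - 4*t^2 - 11*t + 30) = (t - 5)*(t + 2)*(t + 3)*(t^2 - 7*t + 10) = (t - 5)*(t - 2)*(t + 2)*(t + 3)*(t - 5)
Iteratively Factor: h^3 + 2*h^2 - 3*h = (h - 1)*(h^2 + 3*h) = (h - 1)*(h + 3)*(h)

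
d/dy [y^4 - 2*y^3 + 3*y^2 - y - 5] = 4*y^3 - 6*y^2 + 6*y - 1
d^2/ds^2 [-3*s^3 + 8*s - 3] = -18*s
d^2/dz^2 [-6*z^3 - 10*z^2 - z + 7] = -36*z - 20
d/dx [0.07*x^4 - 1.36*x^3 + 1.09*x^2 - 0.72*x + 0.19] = 0.28*x^3 - 4.08*x^2 + 2.18*x - 0.72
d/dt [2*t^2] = 4*t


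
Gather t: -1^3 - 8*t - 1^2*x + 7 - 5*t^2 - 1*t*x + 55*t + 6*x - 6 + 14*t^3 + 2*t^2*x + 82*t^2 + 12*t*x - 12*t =14*t^3 + t^2*(2*x + 77) + t*(11*x + 35) + 5*x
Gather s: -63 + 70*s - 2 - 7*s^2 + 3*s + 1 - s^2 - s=-8*s^2 + 72*s - 64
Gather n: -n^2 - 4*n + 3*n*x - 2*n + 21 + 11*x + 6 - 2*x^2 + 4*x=-n^2 + n*(3*x - 6) - 2*x^2 + 15*x + 27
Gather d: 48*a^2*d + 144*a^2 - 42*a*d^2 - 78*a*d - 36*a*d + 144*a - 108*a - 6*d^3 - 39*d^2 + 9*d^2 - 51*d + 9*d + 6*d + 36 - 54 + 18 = 144*a^2 + 36*a - 6*d^3 + d^2*(-42*a - 30) + d*(48*a^2 - 114*a - 36)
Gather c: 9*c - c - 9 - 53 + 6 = 8*c - 56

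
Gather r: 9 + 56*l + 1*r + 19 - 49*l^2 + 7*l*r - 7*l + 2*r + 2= -49*l^2 + 49*l + r*(7*l + 3) + 30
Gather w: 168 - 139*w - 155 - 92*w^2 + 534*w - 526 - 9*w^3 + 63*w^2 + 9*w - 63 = -9*w^3 - 29*w^2 + 404*w - 576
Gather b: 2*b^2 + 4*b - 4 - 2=2*b^2 + 4*b - 6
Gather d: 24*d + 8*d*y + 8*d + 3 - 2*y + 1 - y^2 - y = d*(8*y + 32) - y^2 - 3*y + 4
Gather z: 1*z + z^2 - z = z^2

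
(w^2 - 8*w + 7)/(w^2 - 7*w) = (w - 1)/w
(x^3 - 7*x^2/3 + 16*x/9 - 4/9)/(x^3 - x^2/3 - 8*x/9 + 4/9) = (x - 1)/(x + 1)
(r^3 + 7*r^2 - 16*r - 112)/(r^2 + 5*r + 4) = (r^2 + 3*r - 28)/(r + 1)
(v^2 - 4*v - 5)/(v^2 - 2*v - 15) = (v + 1)/(v + 3)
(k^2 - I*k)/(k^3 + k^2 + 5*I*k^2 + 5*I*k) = (k - I)/(k^2 + k + 5*I*k + 5*I)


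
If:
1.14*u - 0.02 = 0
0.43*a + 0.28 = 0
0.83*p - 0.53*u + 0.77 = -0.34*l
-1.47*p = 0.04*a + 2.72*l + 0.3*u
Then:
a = -0.65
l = 0.65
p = -1.18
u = 0.02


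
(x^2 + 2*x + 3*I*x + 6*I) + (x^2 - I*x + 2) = 2*x^2 + 2*x + 2*I*x + 2 + 6*I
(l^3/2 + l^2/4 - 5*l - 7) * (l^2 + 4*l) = l^5/2 + 9*l^4/4 - 4*l^3 - 27*l^2 - 28*l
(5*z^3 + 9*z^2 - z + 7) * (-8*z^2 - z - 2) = -40*z^5 - 77*z^4 - 11*z^3 - 73*z^2 - 5*z - 14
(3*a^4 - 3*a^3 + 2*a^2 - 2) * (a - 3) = 3*a^5 - 12*a^4 + 11*a^3 - 6*a^2 - 2*a + 6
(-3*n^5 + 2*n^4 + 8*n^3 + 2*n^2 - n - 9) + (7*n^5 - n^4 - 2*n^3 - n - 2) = 4*n^5 + n^4 + 6*n^3 + 2*n^2 - 2*n - 11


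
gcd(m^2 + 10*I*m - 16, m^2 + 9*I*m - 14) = m + 2*I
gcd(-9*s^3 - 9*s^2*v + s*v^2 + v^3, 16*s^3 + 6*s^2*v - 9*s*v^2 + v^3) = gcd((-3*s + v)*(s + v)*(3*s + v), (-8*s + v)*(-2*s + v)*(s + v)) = s + v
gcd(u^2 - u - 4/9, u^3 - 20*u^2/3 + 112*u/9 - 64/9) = u - 4/3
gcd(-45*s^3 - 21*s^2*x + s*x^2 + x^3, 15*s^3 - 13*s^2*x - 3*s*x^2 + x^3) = -15*s^2 - 2*s*x + x^2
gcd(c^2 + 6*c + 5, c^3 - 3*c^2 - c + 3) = c + 1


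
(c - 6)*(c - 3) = c^2 - 9*c + 18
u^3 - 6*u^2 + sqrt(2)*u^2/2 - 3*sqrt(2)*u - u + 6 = (u - 6)*(u - sqrt(2)/2)*(u + sqrt(2))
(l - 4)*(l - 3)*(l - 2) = l^3 - 9*l^2 + 26*l - 24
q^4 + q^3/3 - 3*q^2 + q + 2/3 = (q - 1)^2*(q + 1/3)*(q + 2)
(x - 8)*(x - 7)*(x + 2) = x^3 - 13*x^2 + 26*x + 112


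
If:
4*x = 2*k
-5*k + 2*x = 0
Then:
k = 0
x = 0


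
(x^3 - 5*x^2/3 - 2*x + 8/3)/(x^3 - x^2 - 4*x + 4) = (x + 4/3)/(x + 2)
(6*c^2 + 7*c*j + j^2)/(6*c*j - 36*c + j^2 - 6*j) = (c + j)/(j - 6)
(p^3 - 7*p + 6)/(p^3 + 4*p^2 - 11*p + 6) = (p^2 + p - 6)/(p^2 + 5*p - 6)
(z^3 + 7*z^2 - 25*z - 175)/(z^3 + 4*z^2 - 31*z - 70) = (z + 5)/(z + 2)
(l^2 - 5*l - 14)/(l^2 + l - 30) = (l^2 - 5*l - 14)/(l^2 + l - 30)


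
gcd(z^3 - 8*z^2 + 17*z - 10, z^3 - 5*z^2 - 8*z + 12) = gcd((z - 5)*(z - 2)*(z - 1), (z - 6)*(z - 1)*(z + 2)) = z - 1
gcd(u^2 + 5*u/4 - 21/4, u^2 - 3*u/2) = 1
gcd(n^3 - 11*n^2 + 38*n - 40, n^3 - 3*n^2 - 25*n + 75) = n - 5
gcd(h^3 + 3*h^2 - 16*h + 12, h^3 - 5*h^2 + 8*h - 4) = h^2 - 3*h + 2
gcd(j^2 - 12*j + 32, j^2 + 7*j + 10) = 1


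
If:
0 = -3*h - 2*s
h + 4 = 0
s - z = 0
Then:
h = -4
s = 6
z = 6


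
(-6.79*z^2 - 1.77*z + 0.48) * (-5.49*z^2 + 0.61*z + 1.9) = 37.2771*z^4 + 5.5754*z^3 - 16.6159*z^2 - 3.0702*z + 0.912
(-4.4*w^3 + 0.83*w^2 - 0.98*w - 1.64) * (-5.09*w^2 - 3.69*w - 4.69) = 22.396*w^5 + 12.0113*w^4 + 22.5615*w^3 + 8.0711*w^2 + 10.6478*w + 7.6916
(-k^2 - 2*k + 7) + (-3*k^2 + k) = -4*k^2 - k + 7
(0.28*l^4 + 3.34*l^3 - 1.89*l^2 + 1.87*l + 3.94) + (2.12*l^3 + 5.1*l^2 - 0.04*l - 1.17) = 0.28*l^4 + 5.46*l^3 + 3.21*l^2 + 1.83*l + 2.77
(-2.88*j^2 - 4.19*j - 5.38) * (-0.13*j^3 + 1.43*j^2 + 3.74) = 0.3744*j^5 - 3.5737*j^4 - 5.2923*j^3 - 18.4646*j^2 - 15.6706*j - 20.1212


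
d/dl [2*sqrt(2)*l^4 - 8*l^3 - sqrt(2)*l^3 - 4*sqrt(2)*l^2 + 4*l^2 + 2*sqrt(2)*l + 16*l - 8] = 8*sqrt(2)*l^3 - 24*l^2 - 3*sqrt(2)*l^2 - 8*sqrt(2)*l + 8*l + 2*sqrt(2) + 16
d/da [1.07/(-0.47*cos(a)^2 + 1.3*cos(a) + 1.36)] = (1.391 - 1.0058*cos(a))*sin(a)/(-0.47*cos(a)^2 + 1.3*cos(a) + 1.36)^2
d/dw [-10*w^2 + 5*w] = 5 - 20*w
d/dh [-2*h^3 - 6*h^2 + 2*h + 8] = -6*h^2 - 12*h + 2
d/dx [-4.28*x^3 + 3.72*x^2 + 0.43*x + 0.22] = -12.84*x^2 + 7.44*x + 0.43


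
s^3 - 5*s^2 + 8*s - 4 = (s - 2)^2*(s - 1)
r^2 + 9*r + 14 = (r + 2)*(r + 7)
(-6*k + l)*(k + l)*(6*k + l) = -36*k^3 - 36*k^2*l + k*l^2 + l^3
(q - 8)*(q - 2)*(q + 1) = q^3 - 9*q^2 + 6*q + 16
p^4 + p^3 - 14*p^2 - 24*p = p*(p - 4)*(p + 2)*(p + 3)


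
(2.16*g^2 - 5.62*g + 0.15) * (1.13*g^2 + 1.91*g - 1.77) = 2.4408*g^4 - 2.225*g^3 - 14.3879*g^2 + 10.2339*g - 0.2655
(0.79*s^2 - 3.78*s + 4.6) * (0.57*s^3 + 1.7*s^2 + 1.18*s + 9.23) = 0.4503*s^5 - 0.8116*s^4 - 2.8718*s^3 + 10.6513*s^2 - 29.4614*s + 42.458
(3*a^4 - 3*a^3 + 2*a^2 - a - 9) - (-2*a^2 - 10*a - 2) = 3*a^4 - 3*a^3 + 4*a^2 + 9*a - 7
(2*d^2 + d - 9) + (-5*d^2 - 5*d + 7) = -3*d^2 - 4*d - 2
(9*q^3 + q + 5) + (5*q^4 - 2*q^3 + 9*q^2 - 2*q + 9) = 5*q^4 + 7*q^3 + 9*q^2 - q + 14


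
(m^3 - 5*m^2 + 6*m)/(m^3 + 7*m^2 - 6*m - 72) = m*(m - 2)/(m^2 + 10*m + 24)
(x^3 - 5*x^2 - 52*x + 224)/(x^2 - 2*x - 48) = (x^2 + 3*x - 28)/(x + 6)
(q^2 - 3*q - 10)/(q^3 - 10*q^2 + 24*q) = (q^2 - 3*q - 10)/(q*(q^2 - 10*q + 24))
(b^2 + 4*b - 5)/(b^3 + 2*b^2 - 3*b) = (b + 5)/(b*(b + 3))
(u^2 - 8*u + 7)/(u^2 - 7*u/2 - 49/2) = 2*(u - 1)/(2*u + 7)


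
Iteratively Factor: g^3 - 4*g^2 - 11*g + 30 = (g + 3)*(g^2 - 7*g + 10) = (g - 5)*(g + 3)*(g - 2)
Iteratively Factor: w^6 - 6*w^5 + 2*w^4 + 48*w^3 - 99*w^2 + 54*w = (w - 2)*(w^5 - 4*w^4 - 6*w^3 + 36*w^2 - 27*w) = (w - 2)*(w + 3)*(w^4 - 7*w^3 + 15*w^2 - 9*w) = (w - 2)*(w - 1)*(w + 3)*(w^3 - 6*w^2 + 9*w) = (w - 3)*(w - 2)*(w - 1)*(w + 3)*(w^2 - 3*w) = (w - 3)^2*(w - 2)*(w - 1)*(w + 3)*(w)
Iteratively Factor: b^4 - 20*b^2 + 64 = (b - 2)*(b^3 + 2*b^2 - 16*b - 32) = (b - 2)*(b + 2)*(b^2 - 16) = (b - 4)*(b - 2)*(b + 2)*(b + 4)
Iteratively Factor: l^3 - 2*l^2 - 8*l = (l + 2)*(l^2 - 4*l) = l*(l + 2)*(l - 4)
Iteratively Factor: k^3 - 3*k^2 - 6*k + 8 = (k - 4)*(k^2 + k - 2) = (k - 4)*(k - 1)*(k + 2)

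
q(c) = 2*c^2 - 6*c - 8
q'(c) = 4*c - 6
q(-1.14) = 1.44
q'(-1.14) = -10.56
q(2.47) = -10.62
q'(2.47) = 3.88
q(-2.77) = 23.97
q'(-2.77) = -17.08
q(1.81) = -12.31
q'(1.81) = 1.24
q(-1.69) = 7.85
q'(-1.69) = -12.76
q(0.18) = -9.02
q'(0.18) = -5.28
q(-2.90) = 26.22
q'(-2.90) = -17.60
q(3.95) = -0.50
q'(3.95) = 9.80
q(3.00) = -8.00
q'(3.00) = 6.00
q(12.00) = 208.00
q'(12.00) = 42.00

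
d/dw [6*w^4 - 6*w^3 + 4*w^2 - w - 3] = 24*w^3 - 18*w^2 + 8*w - 1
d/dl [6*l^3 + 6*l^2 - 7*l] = 18*l^2 + 12*l - 7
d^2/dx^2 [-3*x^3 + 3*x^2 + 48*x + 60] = 6 - 18*x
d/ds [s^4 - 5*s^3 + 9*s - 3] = 4*s^3 - 15*s^2 + 9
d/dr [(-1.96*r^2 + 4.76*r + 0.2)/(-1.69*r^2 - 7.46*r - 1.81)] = (22.666*r^2 + 7.7712*r - 7.1236)/(2.8561*r^4 + 25.2148*r^3 + 61.7694*r^2 + 27.0052*r + 3.2761)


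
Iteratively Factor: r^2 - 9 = (r - 3)*(r + 3)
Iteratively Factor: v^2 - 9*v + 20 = (v - 4)*(v - 5)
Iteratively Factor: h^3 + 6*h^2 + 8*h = (h)*(h^2 + 6*h + 8) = h*(h + 2)*(h + 4)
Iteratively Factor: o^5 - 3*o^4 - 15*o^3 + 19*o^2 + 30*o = (o + 1)*(o^4 - 4*o^3 - 11*o^2 + 30*o) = (o - 5)*(o + 1)*(o^3 + o^2 - 6*o) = (o - 5)*(o + 1)*(o + 3)*(o^2 - 2*o) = o*(o - 5)*(o + 1)*(o + 3)*(o - 2)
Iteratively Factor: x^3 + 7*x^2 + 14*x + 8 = (x + 4)*(x^2 + 3*x + 2) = (x + 1)*(x + 4)*(x + 2)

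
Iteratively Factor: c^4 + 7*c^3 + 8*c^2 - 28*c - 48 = (c + 3)*(c^3 + 4*c^2 - 4*c - 16) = (c + 3)*(c + 4)*(c^2 - 4) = (c - 2)*(c + 3)*(c + 4)*(c + 2)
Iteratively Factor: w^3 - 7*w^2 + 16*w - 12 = (w - 2)*(w^2 - 5*w + 6) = (w - 2)^2*(w - 3)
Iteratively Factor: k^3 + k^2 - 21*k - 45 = (k + 3)*(k^2 - 2*k - 15) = (k + 3)^2*(k - 5)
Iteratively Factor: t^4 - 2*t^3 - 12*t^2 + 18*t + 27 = (t - 3)*(t^3 + t^2 - 9*t - 9) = (t - 3)^2*(t^2 + 4*t + 3) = (t - 3)^2*(t + 3)*(t + 1)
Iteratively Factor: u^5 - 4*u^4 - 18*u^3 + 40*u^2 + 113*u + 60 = (u + 1)*(u^4 - 5*u^3 - 13*u^2 + 53*u + 60) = (u + 1)*(u + 3)*(u^3 - 8*u^2 + 11*u + 20) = (u - 4)*(u + 1)*(u + 3)*(u^2 - 4*u - 5) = (u - 4)*(u + 1)^2*(u + 3)*(u - 5)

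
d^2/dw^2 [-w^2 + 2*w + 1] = -2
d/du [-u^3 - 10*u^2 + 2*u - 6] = -3*u^2 - 20*u + 2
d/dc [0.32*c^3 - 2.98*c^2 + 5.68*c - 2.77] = 0.96*c^2 - 5.96*c + 5.68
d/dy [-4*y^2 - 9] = -8*y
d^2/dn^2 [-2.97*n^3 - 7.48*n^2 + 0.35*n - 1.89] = -17.82*n - 14.96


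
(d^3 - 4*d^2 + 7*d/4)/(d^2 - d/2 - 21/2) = d*(2*d - 1)/(2*(d + 3))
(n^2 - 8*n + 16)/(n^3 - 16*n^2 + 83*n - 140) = (n - 4)/(n^2 - 12*n + 35)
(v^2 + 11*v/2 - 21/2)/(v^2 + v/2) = (2*v^2 + 11*v - 21)/(v*(2*v + 1))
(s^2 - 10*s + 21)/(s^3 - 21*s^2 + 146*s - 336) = (s - 3)/(s^2 - 14*s + 48)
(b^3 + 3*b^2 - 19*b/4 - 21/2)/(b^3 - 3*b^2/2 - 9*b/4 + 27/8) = 2*(2*b^2 + 3*b - 14)/(4*b^2 - 12*b + 9)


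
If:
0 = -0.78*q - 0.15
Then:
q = -0.19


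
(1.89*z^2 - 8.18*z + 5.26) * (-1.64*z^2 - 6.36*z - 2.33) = -3.0996*z^4 + 1.3948*z^3 + 38.9947*z^2 - 14.3942*z - 12.2558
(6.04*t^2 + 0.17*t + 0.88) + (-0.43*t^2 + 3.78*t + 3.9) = 5.61*t^2 + 3.95*t + 4.78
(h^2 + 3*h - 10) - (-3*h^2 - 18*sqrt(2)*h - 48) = 4*h^2 + 3*h + 18*sqrt(2)*h + 38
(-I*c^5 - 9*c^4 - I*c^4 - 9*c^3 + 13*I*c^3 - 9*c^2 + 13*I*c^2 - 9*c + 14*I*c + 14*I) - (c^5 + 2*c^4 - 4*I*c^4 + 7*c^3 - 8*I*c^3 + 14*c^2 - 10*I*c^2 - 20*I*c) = -c^5 - I*c^5 - 11*c^4 + 3*I*c^4 - 16*c^3 + 21*I*c^3 - 23*c^2 + 23*I*c^2 - 9*c + 34*I*c + 14*I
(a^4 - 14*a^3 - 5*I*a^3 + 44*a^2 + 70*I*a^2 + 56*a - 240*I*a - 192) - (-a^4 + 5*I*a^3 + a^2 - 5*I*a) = 2*a^4 - 14*a^3 - 10*I*a^3 + 43*a^2 + 70*I*a^2 + 56*a - 235*I*a - 192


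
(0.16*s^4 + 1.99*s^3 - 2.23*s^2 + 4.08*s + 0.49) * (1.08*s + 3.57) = 0.1728*s^5 + 2.7204*s^4 + 4.6959*s^3 - 3.5547*s^2 + 15.0948*s + 1.7493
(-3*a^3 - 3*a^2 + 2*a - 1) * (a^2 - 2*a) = -3*a^5 + 3*a^4 + 8*a^3 - 5*a^2 + 2*a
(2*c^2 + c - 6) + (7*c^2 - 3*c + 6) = 9*c^2 - 2*c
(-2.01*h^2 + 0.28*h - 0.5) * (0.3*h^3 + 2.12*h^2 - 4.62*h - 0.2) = -0.603*h^5 - 4.1772*h^4 + 9.7298*h^3 - 1.9516*h^2 + 2.254*h + 0.1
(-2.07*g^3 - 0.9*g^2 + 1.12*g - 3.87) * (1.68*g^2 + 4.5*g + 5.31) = -3.4776*g^5 - 10.827*g^4 - 13.1601*g^3 - 6.2406*g^2 - 11.4678*g - 20.5497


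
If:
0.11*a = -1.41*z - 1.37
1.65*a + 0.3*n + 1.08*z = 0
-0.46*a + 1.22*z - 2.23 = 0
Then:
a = -6.15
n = 35.61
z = -0.49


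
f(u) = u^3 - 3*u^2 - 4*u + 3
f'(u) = 3*u^2 - 6*u - 4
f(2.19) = -9.64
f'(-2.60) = 31.88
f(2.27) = -9.84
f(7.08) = 179.20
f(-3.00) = -39.00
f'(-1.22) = 7.79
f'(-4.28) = 76.64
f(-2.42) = -19.06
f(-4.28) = -113.24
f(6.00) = 87.00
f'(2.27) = -2.16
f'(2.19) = -2.75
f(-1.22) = 1.60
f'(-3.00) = 41.00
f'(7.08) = 103.90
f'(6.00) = 68.00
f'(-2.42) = 28.09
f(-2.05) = -10.02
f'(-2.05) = 20.91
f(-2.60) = -24.46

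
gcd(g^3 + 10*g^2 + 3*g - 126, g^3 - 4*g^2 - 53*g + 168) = g^2 + 4*g - 21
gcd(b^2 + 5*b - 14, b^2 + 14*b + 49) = b + 7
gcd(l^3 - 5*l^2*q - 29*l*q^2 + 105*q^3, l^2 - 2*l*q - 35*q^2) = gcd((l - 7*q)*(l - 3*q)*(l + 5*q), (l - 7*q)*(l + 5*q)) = -l^2 + 2*l*q + 35*q^2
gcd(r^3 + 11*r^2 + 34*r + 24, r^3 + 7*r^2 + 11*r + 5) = r + 1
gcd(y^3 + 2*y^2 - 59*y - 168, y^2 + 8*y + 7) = y + 7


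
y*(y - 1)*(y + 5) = y^3 + 4*y^2 - 5*y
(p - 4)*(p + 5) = p^2 + p - 20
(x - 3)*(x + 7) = x^2 + 4*x - 21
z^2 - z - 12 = (z - 4)*(z + 3)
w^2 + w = w*(w + 1)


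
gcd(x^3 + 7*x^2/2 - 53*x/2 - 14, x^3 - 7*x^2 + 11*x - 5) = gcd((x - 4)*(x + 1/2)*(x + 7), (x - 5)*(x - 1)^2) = 1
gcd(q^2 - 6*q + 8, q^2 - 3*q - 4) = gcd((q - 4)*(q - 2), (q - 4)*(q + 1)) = q - 4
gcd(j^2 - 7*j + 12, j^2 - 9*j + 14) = 1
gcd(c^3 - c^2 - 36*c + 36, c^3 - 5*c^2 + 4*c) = c - 1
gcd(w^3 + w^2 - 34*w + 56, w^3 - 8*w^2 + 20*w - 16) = w^2 - 6*w + 8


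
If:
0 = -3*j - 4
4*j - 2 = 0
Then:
No Solution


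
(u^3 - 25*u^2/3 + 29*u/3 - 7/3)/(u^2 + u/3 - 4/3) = (3*u^2 - 22*u + 7)/(3*u + 4)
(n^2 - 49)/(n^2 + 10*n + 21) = (n - 7)/(n + 3)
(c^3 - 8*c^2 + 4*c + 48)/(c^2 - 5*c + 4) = (c^2 - 4*c - 12)/(c - 1)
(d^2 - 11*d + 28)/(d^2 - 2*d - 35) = (d - 4)/(d + 5)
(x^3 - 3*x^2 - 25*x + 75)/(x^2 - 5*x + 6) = (x^2 - 25)/(x - 2)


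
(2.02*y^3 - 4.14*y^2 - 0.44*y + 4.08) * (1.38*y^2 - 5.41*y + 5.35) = 2.7876*y^5 - 16.6414*y^4 + 32.5972*y^3 - 14.1382*y^2 - 24.4268*y + 21.828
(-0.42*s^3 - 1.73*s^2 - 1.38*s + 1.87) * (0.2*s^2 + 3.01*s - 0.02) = -0.084*s^5 - 1.6102*s^4 - 5.4749*s^3 - 3.7452*s^2 + 5.6563*s - 0.0374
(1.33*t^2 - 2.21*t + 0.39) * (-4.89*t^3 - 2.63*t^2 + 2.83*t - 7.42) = -6.5037*t^5 + 7.309*t^4 + 7.6691*t^3 - 17.1486*t^2 + 17.5019*t - 2.8938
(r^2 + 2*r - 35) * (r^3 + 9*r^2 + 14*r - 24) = r^5 + 11*r^4 - 3*r^3 - 311*r^2 - 538*r + 840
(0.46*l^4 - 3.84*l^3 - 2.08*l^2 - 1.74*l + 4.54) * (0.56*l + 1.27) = 0.2576*l^5 - 1.5662*l^4 - 6.0416*l^3 - 3.616*l^2 + 0.3326*l + 5.7658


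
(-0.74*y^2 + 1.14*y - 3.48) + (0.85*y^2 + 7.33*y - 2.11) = 0.11*y^2 + 8.47*y - 5.59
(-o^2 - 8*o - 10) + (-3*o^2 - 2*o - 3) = -4*o^2 - 10*o - 13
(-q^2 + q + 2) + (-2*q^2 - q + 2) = 4 - 3*q^2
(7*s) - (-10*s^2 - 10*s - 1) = 10*s^2 + 17*s + 1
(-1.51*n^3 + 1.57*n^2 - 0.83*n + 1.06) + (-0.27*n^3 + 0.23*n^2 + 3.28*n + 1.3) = -1.78*n^3 + 1.8*n^2 + 2.45*n + 2.36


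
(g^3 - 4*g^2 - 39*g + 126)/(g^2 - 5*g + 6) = (g^2 - g - 42)/(g - 2)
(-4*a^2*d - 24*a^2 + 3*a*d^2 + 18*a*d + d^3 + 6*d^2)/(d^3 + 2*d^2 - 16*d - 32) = (-4*a^2*d - 24*a^2 + 3*a*d^2 + 18*a*d + d^3 + 6*d^2)/(d^3 + 2*d^2 - 16*d - 32)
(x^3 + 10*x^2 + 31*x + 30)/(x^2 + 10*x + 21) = (x^2 + 7*x + 10)/(x + 7)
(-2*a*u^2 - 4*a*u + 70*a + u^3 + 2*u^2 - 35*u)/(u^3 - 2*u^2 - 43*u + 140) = (-2*a + u)/(u - 4)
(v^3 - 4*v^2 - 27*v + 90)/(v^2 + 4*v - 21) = (v^2 - v - 30)/(v + 7)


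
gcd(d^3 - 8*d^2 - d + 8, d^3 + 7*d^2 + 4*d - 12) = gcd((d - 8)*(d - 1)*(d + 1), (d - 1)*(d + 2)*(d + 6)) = d - 1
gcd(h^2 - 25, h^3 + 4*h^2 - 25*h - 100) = h^2 - 25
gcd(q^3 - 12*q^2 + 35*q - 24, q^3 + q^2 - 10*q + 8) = q - 1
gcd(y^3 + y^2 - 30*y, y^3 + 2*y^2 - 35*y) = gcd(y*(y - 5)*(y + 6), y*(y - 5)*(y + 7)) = y^2 - 5*y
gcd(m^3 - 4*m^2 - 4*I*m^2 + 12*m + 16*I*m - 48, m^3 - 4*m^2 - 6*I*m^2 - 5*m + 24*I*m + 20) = m - 4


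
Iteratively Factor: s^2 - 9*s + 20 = (s - 5)*(s - 4)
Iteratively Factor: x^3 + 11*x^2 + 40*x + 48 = (x + 4)*(x^2 + 7*x + 12) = (x + 4)^2*(x + 3)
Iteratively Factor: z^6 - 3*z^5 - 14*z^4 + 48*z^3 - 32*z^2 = (z)*(z^5 - 3*z^4 - 14*z^3 + 48*z^2 - 32*z) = z*(z - 4)*(z^4 + z^3 - 10*z^2 + 8*z) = z*(z - 4)*(z + 4)*(z^3 - 3*z^2 + 2*z) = z*(z - 4)*(z - 2)*(z + 4)*(z^2 - z) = z^2*(z - 4)*(z - 2)*(z + 4)*(z - 1)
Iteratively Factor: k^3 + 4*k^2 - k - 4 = (k + 4)*(k^2 - 1) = (k - 1)*(k + 4)*(k + 1)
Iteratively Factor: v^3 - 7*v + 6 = (v - 2)*(v^2 + 2*v - 3) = (v - 2)*(v + 3)*(v - 1)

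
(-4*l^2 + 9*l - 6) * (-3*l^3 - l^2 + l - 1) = 12*l^5 - 23*l^4 + 5*l^3 + 19*l^2 - 15*l + 6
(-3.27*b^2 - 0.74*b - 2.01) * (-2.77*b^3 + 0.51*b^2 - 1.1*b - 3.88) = 9.0579*b^5 + 0.3821*b^4 + 8.7873*b^3 + 12.4765*b^2 + 5.0822*b + 7.7988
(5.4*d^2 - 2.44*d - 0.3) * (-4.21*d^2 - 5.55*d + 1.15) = -22.734*d^4 - 19.6976*d^3 + 21.015*d^2 - 1.141*d - 0.345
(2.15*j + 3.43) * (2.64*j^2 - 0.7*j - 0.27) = 5.676*j^3 + 7.5502*j^2 - 2.9815*j - 0.9261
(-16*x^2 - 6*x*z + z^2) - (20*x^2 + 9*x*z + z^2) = -36*x^2 - 15*x*z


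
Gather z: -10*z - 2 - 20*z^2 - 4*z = -20*z^2 - 14*z - 2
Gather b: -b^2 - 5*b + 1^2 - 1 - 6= -b^2 - 5*b - 6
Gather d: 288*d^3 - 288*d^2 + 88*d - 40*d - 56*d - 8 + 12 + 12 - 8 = 288*d^3 - 288*d^2 - 8*d + 8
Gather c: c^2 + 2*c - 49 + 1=c^2 + 2*c - 48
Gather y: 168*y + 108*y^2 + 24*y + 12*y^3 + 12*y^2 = 12*y^3 + 120*y^2 + 192*y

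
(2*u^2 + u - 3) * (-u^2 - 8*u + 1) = -2*u^4 - 17*u^3 - 3*u^2 + 25*u - 3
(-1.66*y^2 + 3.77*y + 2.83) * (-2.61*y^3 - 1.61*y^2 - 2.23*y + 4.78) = 4.3326*y^5 - 7.1671*y^4 - 9.7542*y^3 - 20.8982*y^2 + 11.7097*y + 13.5274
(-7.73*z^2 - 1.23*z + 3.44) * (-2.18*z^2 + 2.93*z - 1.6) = 16.8514*z^4 - 19.9675*z^3 + 1.2649*z^2 + 12.0472*z - 5.504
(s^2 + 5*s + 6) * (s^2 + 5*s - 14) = s^4 + 10*s^3 + 17*s^2 - 40*s - 84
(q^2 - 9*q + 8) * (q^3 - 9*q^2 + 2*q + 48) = q^5 - 18*q^4 + 91*q^3 - 42*q^2 - 416*q + 384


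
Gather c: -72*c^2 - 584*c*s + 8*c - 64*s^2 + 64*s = -72*c^2 + c*(8 - 584*s) - 64*s^2 + 64*s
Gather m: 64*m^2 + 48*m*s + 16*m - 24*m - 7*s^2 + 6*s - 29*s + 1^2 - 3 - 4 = 64*m^2 + m*(48*s - 8) - 7*s^2 - 23*s - 6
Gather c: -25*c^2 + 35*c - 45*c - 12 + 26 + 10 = -25*c^2 - 10*c + 24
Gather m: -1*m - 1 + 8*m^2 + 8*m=8*m^2 + 7*m - 1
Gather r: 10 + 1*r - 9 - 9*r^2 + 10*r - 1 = -9*r^2 + 11*r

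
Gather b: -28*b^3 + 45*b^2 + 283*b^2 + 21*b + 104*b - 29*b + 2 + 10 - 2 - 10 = -28*b^3 + 328*b^2 + 96*b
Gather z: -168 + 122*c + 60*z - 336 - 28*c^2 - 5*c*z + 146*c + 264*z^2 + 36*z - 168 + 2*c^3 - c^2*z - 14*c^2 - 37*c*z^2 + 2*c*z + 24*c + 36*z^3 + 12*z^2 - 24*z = 2*c^3 - 42*c^2 + 292*c + 36*z^3 + z^2*(276 - 37*c) + z*(-c^2 - 3*c + 72) - 672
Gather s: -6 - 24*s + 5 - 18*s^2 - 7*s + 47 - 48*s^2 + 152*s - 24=-66*s^2 + 121*s + 22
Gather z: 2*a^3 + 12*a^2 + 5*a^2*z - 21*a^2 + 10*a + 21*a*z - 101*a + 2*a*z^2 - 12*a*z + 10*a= 2*a^3 - 9*a^2 + 2*a*z^2 - 81*a + z*(5*a^2 + 9*a)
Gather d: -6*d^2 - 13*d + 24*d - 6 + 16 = -6*d^2 + 11*d + 10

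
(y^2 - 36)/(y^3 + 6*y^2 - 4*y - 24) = (y - 6)/(y^2 - 4)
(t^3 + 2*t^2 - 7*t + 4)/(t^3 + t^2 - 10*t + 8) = (t - 1)/(t - 2)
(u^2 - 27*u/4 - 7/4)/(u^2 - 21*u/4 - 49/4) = (4*u + 1)/(4*u + 7)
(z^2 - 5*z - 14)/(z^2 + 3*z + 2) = (z - 7)/(z + 1)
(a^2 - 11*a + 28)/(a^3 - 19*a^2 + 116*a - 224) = 1/(a - 8)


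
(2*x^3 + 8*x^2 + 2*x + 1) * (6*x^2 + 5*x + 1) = 12*x^5 + 58*x^4 + 54*x^3 + 24*x^2 + 7*x + 1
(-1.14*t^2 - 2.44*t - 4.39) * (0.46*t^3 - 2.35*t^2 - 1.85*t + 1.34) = -0.5244*t^5 + 1.5566*t^4 + 5.8236*t^3 + 13.3029*t^2 + 4.8519*t - 5.8826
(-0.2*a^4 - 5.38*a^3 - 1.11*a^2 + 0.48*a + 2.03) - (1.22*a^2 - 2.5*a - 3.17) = -0.2*a^4 - 5.38*a^3 - 2.33*a^2 + 2.98*a + 5.2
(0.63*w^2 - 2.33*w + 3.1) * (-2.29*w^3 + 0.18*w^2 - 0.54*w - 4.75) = -1.4427*w^5 + 5.4491*w^4 - 7.8586*w^3 - 1.1763*w^2 + 9.3935*w - 14.725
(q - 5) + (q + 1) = 2*q - 4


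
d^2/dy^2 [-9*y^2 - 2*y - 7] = -18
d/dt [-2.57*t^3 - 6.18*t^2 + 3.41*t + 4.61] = -7.71*t^2 - 12.36*t + 3.41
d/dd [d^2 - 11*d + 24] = 2*d - 11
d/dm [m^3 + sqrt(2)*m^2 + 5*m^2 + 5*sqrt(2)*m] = 3*m^2 + 2*sqrt(2)*m + 10*m + 5*sqrt(2)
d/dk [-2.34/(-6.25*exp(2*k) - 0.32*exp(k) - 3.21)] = (-29.25*exp(k) - 0.7488)*exp(k)/(6.25*exp(2*k) + 0.32*exp(k) + 3.21)^2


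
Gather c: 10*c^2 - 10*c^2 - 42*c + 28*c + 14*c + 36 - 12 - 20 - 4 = 0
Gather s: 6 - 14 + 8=0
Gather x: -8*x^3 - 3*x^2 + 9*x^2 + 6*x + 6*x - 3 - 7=-8*x^3 + 6*x^2 + 12*x - 10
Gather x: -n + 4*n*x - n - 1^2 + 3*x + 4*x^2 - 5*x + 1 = -2*n + 4*x^2 + x*(4*n - 2)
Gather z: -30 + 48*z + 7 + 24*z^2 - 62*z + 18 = 24*z^2 - 14*z - 5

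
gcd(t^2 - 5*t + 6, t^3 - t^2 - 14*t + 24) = t^2 - 5*t + 6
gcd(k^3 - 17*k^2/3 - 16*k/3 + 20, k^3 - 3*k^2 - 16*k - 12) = k^2 - 4*k - 12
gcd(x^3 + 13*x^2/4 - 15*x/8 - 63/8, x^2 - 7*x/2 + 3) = x - 3/2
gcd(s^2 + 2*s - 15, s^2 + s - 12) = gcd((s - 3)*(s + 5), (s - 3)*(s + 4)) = s - 3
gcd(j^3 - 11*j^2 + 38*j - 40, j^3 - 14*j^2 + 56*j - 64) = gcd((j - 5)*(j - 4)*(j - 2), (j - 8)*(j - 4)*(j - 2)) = j^2 - 6*j + 8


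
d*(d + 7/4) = d^2 + 7*d/4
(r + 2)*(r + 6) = r^2 + 8*r + 12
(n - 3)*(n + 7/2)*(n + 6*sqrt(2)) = n^3 + n^2/2 + 6*sqrt(2)*n^2 - 21*n/2 + 3*sqrt(2)*n - 63*sqrt(2)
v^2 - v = v*(v - 1)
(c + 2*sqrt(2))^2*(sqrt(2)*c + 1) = sqrt(2)*c^3 + 9*c^2 + 12*sqrt(2)*c + 8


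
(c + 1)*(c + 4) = c^2 + 5*c + 4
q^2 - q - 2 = (q - 2)*(q + 1)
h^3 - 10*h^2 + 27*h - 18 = (h - 6)*(h - 3)*(h - 1)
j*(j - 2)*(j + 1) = j^3 - j^2 - 2*j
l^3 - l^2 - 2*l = l*(l - 2)*(l + 1)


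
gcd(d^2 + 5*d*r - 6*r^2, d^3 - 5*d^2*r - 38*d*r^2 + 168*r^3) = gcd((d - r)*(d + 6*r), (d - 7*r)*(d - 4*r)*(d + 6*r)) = d + 6*r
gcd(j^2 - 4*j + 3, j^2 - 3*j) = j - 3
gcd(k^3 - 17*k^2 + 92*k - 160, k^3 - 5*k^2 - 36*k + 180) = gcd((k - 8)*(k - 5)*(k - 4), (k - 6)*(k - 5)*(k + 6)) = k - 5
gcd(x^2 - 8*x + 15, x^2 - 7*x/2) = 1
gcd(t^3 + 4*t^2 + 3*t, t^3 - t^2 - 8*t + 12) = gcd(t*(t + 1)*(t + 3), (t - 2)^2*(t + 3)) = t + 3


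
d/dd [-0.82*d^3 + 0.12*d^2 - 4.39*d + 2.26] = -2.46*d^2 + 0.24*d - 4.39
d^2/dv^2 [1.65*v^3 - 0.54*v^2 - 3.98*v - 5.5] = 9.9*v - 1.08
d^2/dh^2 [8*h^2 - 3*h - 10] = 16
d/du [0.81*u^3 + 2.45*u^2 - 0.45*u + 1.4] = 2.43*u^2 + 4.9*u - 0.45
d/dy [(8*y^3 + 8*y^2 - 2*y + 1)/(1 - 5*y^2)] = 2*(-20*y^4 + 7*y^2 + 13*y - 1)/(25*y^4 - 10*y^2 + 1)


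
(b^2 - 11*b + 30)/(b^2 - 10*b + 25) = (b - 6)/(b - 5)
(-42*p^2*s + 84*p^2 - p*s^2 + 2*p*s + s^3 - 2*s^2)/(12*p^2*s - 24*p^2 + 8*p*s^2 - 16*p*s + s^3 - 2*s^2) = (-7*p + s)/(2*p + s)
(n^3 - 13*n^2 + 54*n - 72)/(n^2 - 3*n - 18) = (n^2 - 7*n + 12)/(n + 3)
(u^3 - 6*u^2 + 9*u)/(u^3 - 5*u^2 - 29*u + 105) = u*(u - 3)/(u^2 - 2*u - 35)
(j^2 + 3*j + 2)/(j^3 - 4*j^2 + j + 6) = (j + 2)/(j^2 - 5*j + 6)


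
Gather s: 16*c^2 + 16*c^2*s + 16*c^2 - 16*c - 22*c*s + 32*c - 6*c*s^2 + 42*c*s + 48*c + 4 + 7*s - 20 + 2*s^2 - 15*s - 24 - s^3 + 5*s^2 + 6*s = 32*c^2 + 64*c - s^3 + s^2*(7 - 6*c) + s*(16*c^2 + 20*c - 2) - 40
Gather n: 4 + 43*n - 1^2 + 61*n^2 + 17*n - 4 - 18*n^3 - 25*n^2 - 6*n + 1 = -18*n^3 + 36*n^2 + 54*n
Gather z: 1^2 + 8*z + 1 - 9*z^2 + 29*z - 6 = -9*z^2 + 37*z - 4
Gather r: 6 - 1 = 5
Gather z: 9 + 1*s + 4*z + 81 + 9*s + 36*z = 10*s + 40*z + 90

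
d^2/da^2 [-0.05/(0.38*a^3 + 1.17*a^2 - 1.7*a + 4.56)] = ((0.114*a + 0.117)*(0.38*a^3 + 1.17*a^2 - 1.7*a + 4.56) - 0.05*(1.14*a^2 + 2.34*a - 1.7)*(2.28*a^2 + 4.68*a - 3.4))/(0.38*a^3 + 1.17*a^2 - 1.7*a + 4.56)^3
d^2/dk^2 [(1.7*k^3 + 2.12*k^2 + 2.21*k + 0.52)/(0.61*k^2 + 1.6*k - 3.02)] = (8.88178419700125e-16*k^5 + 3.5527136788005e-15*k^4 + 12.473922*k^3 - 24.692664*k^2 + 120.500772*k + 64.606224)/(0.226981*k^6 + 1.78608*k^5 + 1.313574*k^4 - 13.58912*k^3 - 6.50326800000001*k^2 + 43.77792*k - 27.543608)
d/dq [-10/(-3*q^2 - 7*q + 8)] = 10*(-6*q - 7)/(3*q^2 + 7*q - 8)^2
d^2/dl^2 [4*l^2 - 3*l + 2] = 8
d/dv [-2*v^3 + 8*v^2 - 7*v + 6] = -6*v^2 + 16*v - 7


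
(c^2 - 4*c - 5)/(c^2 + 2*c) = (c^2 - 4*c - 5)/(c*(c + 2))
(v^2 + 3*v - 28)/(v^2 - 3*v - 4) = (v + 7)/(v + 1)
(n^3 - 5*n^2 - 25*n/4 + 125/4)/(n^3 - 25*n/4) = (n - 5)/n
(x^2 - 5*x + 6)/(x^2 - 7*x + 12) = (x - 2)/(x - 4)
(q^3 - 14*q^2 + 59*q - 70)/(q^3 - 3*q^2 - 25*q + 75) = (q^2 - 9*q + 14)/(q^2 + 2*q - 15)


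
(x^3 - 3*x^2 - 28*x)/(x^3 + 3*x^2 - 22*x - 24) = x*(x^2 - 3*x - 28)/(x^3 + 3*x^2 - 22*x - 24)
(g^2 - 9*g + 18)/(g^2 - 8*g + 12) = (g - 3)/(g - 2)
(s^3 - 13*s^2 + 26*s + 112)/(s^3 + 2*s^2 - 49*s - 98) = (s - 8)/(s + 7)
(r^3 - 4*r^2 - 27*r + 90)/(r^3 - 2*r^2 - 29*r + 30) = (r - 3)/(r - 1)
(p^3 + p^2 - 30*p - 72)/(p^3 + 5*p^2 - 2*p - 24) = (p - 6)/(p - 2)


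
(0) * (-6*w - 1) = 0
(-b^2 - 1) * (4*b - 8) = -4*b^3 + 8*b^2 - 4*b + 8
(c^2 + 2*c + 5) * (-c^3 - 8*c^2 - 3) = -c^5 - 10*c^4 - 21*c^3 - 43*c^2 - 6*c - 15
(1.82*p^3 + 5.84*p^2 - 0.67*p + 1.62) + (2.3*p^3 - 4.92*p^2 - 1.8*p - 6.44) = 4.12*p^3 + 0.92*p^2 - 2.47*p - 4.82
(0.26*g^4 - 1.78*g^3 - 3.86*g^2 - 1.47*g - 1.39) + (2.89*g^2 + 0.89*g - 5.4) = 0.26*g^4 - 1.78*g^3 - 0.97*g^2 - 0.58*g - 6.79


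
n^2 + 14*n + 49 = (n + 7)^2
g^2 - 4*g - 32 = (g - 8)*(g + 4)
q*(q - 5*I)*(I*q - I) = I*q^3 + 5*q^2 - I*q^2 - 5*q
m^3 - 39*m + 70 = (m - 5)*(m - 2)*(m + 7)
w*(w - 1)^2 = w^3 - 2*w^2 + w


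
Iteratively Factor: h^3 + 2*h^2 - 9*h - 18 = (h + 2)*(h^2 - 9) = (h - 3)*(h + 2)*(h + 3)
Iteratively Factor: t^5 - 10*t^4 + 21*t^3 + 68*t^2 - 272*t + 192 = (t + 3)*(t^4 - 13*t^3 + 60*t^2 - 112*t + 64) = (t - 4)*(t + 3)*(t^3 - 9*t^2 + 24*t - 16) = (t - 4)^2*(t + 3)*(t^2 - 5*t + 4) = (t - 4)^3*(t + 3)*(t - 1)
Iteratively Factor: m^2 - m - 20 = (m + 4)*(m - 5)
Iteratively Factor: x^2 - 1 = (x - 1)*(x + 1)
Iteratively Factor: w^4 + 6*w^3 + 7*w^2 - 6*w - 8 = (w - 1)*(w^3 + 7*w^2 + 14*w + 8) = (w - 1)*(w + 1)*(w^2 + 6*w + 8) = (w - 1)*(w + 1)*(w + 4)*(w + 2)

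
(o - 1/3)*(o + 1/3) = o^2 - 1/9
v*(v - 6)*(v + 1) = v^3 - 5*v^2 - 6*v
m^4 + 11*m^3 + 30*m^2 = m^2*(m + 5)*(m + 6)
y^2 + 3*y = y*(y + 3)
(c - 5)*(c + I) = c^2 - 5*c + I*c - 5*I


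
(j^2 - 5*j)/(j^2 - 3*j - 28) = j*(5 - j)/(-j^2 + 3*j + 28)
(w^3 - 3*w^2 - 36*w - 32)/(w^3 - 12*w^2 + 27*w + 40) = (w + 4)/(w - 5)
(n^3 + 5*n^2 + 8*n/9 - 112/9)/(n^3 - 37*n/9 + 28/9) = (n + 4)/(n - 1)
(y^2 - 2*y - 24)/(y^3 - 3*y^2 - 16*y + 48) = (y - 6)/(y^2 - 7*y + 12)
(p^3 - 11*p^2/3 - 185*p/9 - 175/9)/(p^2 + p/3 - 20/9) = (3*p^2 - 16*p - 35)/(3*p - 4)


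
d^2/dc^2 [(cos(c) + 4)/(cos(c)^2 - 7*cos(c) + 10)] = (-9*(1 - cos(2*c))^2*cos(c)/4 - 23*(1 - cos(2*c))^2/4 - 498*cos(c) - 64*cos(2*c) + 69*cos(3*c)/2 + cos(5*c)/2 + 411)/((cos(c) - 5)^3*(cos(c) - 2)^3)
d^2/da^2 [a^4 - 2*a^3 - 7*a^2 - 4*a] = 12*a^2 - 12*a - 14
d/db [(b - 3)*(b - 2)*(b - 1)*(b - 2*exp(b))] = -2*b^3*exp(b) + 4*b^3 + 6*b^2*exp(b) - 18*b^2 + 2*b*exp(b) + 22*b - 10*exp(b) - 6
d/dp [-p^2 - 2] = -2*p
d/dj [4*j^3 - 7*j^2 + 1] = 2*j*(6*j - 7)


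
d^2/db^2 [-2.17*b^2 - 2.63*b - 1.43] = -4.34000000000000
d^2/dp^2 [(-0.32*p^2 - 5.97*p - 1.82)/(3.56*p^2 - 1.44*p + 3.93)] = (7.105427357601e-15*p^4 - 154.60368*p^3 - 111.533376*p^2 + 557.130744*p - 34.076976)/(45.118016*p^6 - 54.749952*p^5 + 171.567792*p^4 - 123.866496*p^3 + 189.399276*p^2 - 66.721968*p + 60.698457)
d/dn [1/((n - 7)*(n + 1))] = 2*(3 - n)/(n^4 - 12*n^3 + 22*n^2 + 84*n + 49)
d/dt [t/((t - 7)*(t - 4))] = (28 - t^2)/(t^4 - 22*t^3 + 177*t^2 - 616*t + 784)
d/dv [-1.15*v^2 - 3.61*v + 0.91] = -2.3*v - 3.61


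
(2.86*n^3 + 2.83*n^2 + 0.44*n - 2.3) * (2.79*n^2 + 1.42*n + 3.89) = 7.9794*n^5 + 11.9569*n^4 + 16.3716*n^3 + 5.2165*n^2 - 1.5544*n - 8.947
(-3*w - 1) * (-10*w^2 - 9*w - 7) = 30*w^3 + 37*w^2 + 30*w + 7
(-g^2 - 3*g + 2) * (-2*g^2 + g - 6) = 2*g^4 + 5*g^3 - g^2 + 20*g - 12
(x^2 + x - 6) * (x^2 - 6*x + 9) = x^4 - 5*x^3 - 3*x^2 + 45*x - 54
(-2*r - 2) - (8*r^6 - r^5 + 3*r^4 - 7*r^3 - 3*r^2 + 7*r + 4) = -8*r^6 + r^5 - 3*r^4 + 7*r^3 + 3*r^2 - 9*r - 6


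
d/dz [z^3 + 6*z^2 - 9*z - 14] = 3*z^2 + 12*z - 9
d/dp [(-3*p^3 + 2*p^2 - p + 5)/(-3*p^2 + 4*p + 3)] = (9*p^4 - 24*p^3 - 22*p^2 + 42*p - 23)/(9*p^4 - 24*p^3 - 2*p^2 + 24*p + 9)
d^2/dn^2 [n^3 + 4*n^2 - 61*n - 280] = 6*n + 8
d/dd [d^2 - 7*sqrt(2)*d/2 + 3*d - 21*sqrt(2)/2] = 2*d - 7*sqrt(2)/2 + 3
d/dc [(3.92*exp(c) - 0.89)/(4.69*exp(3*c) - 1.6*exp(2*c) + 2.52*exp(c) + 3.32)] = (-36.7696*exp(3*c) + 18.7943*exp(2*c) - 2.848*exp(c) + 15.2572)*exp(c)/(21.9961*exp(6*c) - 15.008*exp(5*c) + 26.1976*exp(4*c) + 23.0776*exp(3*c) - 4.2736*exp(2*c) + 16.7328*exp(c) + 11.0224)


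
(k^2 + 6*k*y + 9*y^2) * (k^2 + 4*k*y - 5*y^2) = k^4 + 10*k^3*y + 28*k^2*y^2 + 6*k*y^3 - 45*y^4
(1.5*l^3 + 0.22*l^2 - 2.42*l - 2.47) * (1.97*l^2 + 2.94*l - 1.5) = 2.955*l^5 + 4.8434*l^4 - 6.3706*l^3 - 12.3107*l^2 - 3.6318*l + 3.705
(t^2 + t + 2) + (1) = t^2 + t + 3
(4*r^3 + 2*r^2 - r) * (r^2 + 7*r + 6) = 4*r^5 + 30*r^4 + 37*r^3 + 5*r^2 - 6*r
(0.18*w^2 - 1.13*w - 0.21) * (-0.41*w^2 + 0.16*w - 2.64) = -0.0738*w^4 + 0.4921*w^3 - 0.5699*w^2 + 2.9496*w + 0.5544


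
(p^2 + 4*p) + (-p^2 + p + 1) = 5*p + 1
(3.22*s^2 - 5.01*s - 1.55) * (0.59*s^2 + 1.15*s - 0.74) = 1.8998*s^4 + 0.7471*s^3 - 9.0588*s^2 + 1.9249*s + 1.147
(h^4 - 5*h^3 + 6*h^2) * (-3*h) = -3*h^5 + 15*h^4 - 18*h^3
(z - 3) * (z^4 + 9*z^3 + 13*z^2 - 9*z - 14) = z^5 + 6*z^4 - 14*z^3 - 48*z^2 + 13*z + 42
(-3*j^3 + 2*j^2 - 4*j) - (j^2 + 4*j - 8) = -3*j^3 + j^2 - 8*j + 8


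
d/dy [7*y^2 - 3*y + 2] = 14*y - 3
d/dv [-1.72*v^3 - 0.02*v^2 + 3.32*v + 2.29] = -5.16*v^2 - 0.04*v + 3.32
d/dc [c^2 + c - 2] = 2*c + 1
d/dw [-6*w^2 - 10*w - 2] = -12*w - 10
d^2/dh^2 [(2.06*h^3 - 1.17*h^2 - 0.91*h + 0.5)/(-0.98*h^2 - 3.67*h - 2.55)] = (1.77635683940025e-15*h^5 + 1.4210854715202e-14*h^4 - 51.864104*h^3 - 136.09524*h^2 - 104.80524*h - 12.78652)/(0.941192*h^6 + 10.574004*h^5 + 46.945626*h^4 + 104.458843*h^3 + 122.154435*h^2 + 71.592525*h + 16.581375)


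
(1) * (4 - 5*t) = 4 - 5*t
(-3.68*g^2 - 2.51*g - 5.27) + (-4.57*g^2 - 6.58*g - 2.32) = -8.25*g^2 - 9.09*g - 7.59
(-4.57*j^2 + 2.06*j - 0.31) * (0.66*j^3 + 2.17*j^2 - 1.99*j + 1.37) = -3.0162*j^5 - 8.5573*j^4 + 13.3599*j^3 - 11.033*j^2 + 3.4391*j - 0.4247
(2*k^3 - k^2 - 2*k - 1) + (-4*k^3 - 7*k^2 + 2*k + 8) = -2*k^3 - 8*k^2 + 7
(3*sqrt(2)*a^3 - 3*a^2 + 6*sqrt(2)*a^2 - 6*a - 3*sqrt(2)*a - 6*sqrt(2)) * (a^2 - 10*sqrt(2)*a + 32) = 3*sqrt(2)*a^5 - 63*a^4 + 6*sqrt(2)*a^4 - 126*a^3 + 123*sqrt(2)*a^3 - 36*a^2 + 246*sqrt(2)*a^2 - 96*sqrt(2)*a - 72*a - 192*sqrt(2)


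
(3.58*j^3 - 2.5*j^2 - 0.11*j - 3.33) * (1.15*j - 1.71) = 4.117*j^4 - 8.9968*j^3 + 4.1485*j^2 - 3.6414*j + 5.6943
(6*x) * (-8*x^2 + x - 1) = -48*x^3 + 6*x^2 - 6*x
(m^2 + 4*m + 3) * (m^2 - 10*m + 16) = m^4 - 6*m^3 - 21*m^2 + 34*m + 48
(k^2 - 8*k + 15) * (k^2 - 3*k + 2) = k^4 - 11*k^3 + 41*k^2 - 61*k + 30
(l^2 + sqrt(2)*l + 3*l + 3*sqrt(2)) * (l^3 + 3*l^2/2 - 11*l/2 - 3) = l^5 + sqrt(2)*l^4 + 9*l^4/2 - l^3 + 9*sqrt(2)*l^3/2 - 39*l^2/2 - sqrt(2)*l^2 - 39*sqrt(2)*l/2 - 9*l - 9*sqrt(2)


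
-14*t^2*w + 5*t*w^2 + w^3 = w*(-2*t + w)*(7*t + w)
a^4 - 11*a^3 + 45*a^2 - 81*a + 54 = (a - 3)^3*(a - 2)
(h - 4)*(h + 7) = h^2 + 3*h - 28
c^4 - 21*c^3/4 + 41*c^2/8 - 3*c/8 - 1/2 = (c - 4)*(c - 1)*(c - 1/2)*(c + 1/4)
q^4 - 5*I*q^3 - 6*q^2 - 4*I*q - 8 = (q - 2*I)^3*(q + I)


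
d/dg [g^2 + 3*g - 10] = 2*g + 3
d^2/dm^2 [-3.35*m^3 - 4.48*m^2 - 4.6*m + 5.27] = -20.1*m - 8.96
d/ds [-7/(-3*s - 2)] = -21/(3*s + 2)^2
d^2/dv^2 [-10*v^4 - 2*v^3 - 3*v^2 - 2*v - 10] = -120*v^2 - 12*v - 6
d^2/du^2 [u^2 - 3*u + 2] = 2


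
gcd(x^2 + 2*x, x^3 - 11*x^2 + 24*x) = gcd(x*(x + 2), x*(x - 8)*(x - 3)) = x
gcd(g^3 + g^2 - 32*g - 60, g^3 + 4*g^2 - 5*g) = g + 5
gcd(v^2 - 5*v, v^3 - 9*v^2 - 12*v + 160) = v - 5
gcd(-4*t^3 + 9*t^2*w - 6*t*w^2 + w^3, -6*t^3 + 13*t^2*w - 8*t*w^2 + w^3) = t^2 - 2*t*w + w^2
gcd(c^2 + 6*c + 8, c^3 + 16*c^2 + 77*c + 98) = c + 2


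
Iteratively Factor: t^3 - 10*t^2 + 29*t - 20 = (t - 4)*(t^2 - 6*t + 5) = (t - 5)*(t - 4)*(t - 1)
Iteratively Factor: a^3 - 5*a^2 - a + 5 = (a - 5)*(a^2 - 1) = (a - 5)*(a + 1)*(a - 1)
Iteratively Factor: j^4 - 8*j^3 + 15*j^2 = (j - 3)*(j^3 - 5*j^2) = (j - 5)*(j - 3)*(j^2) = j*(j - 5)*(j - 3)*(j)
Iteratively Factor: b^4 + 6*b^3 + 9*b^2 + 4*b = (b + 1)*(b^3 + 5*b^2 + 4*b) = b*(b + 1)*(b^2 + 5*b + 4) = b*(b + 1)^2*(b + 4)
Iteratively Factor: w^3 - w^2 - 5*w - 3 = (w - 3)*(w^2 + 2*w + 1) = (w - 3)*(w + 1)*(w + 1)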